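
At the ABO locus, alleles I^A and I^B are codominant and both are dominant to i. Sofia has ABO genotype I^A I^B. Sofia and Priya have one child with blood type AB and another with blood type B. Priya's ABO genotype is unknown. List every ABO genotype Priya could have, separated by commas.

I^A I^B, I^A i, I^B I^B, I^B i

For each candidate genotype of Priya, check whether crossing it with I^A I^B can produce every observed child phenotype.
  I^A I^A → possible child types {A, AB} ✗
  I^A I^B → possible child types {A, B, AB} ✓
  I^A i → possible child types {A, B, AB} ✓
  I^B I^B → possible child types {B, AB} ✓
  I^B i → possible child types {A, B, AB} ✓
  i i → possible child types {A, B} ✗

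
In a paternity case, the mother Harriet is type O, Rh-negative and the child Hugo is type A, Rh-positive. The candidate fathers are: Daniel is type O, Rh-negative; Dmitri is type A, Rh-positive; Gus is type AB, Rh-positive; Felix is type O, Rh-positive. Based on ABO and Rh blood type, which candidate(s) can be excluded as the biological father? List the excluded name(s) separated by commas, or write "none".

Daniel, Felix

A candidate is excluded only if no genotype consistent with his phenotype could produce a type A, Rh-positive child with a type O, Rh-negative mother.
Daniel (type O, Rh-): no genotype consistent with that phenotype can produce a type-A Rh+ child with a type-O mother.
Felix (type O, Rh+): no genotype consistent with that phenotype can produce a type-A Rh+ child with a type-O mother.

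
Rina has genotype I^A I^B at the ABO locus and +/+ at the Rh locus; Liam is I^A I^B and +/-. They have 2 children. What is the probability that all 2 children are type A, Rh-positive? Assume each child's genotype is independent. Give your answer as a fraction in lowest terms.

ABO cross I^A I^B × I^A I^B → 1/4 A, 1/4 B, 1/2 AB.
Rh cross +/+ × +/- → 1 Rh+; so P(type A, Rh-positive) = 1/4 × 1 = 1/4 per child.
All 2 independent: (1/4)^2 = 1/16.

1/16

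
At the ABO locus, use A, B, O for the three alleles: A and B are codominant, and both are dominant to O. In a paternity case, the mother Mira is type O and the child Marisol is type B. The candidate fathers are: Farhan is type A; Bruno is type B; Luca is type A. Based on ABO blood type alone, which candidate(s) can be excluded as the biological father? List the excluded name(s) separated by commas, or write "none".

A candidate is excluded only if no genotype consistent with his phenotype could produce a type B child with a type O mother.
Farhan (type A): no genotype consistent with that phenotype can produce a type-B child with a type-O mother.
Luca (type A): no genotype consistent with that phenotype can produce a type-B child with a type-O mother.

Farhan, Luca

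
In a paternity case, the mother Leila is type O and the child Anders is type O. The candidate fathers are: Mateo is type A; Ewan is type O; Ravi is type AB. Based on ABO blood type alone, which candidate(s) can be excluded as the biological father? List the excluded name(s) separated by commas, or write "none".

Ravi

A candidate is excluded only if no genotype consistent with his phenotype could produce a type O child with a type O mother.
Ravi (type AB): no genotype consistent with that phenotype can produce a type-O child with a type-O mother.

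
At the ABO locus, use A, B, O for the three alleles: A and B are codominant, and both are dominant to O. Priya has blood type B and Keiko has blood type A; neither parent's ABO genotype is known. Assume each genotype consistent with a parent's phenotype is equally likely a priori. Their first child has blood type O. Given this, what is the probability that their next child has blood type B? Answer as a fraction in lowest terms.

Possible genotypes: Priya ∈ {BB, BO}; Keiko ∈ {AA, AO}.
Weight each parental genotype pair by prior × P(type-O child):
  BO × AO: posterior weight 1; P(next child type B) = 1/4.
Weighted sum = 1/4.

1/4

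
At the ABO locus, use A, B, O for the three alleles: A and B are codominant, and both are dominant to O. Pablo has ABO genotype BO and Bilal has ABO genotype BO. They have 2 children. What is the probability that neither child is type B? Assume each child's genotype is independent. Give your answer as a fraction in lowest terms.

1/16

ABO cross BO × BO → 1/4 O, 3/4 B.
So P(type B) = 3/4 per child.
P(not type B) = 1/4 for one child; (1/4)^2 = 1/16.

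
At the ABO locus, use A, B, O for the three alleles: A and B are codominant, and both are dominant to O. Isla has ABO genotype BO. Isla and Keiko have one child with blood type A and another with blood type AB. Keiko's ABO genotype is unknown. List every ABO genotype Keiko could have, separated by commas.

AA, AB, AO

For each candidate genotype of Keiko, check whether crossing it with BO can produce every observed child phenotype.
  AA → possible child types {A, AB} ✓
  AB → possible child types {A, B, AB} ✓
  AO → possible child types {O, A, B, AB} ✓
  BB → possible child types {B} ✗
  BO → possible child types {O, B} ✗
  OO → possible child types {O, B} ✗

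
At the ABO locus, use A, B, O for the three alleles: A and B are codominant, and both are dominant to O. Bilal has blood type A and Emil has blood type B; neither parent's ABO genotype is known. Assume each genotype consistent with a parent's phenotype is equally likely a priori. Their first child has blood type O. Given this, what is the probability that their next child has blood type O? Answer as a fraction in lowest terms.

Possible genotypes: Bilal ∈ {AA, AO}; Emil ∈ {BB, BO}.
Weight each parental genotype pair by prior × P(type-O child):
  AO × BO: posterior weight 1; P(next child type O) = 1/4.
Weighted sum = 1/4.

1/4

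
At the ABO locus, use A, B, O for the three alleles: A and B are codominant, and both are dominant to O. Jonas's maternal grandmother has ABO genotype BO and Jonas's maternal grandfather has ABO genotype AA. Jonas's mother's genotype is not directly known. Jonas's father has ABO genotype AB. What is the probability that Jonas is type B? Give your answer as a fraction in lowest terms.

Jonas's mother's ABO genotype from BO × AA: 1/2 AB, 1/2 AO.
Crossing each possibility with the father AB and summing P(type B): 1/2·1/4 + 1/2·1/4 = 1/4.

1/4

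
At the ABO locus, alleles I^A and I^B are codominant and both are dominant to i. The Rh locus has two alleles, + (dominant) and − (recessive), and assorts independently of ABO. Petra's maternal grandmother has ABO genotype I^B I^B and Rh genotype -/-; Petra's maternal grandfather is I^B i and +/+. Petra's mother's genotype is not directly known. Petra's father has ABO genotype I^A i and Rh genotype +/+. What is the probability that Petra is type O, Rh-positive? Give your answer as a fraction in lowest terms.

Petra's mother's ABO genotype from I^B I^B × I^B i: 1/2 I^B I^B, 1/2 I^B i.
Crossing each possibility with the father I^A i and summing P(type O): 1/2·0 + 1/2·1/4 = 1/8.
Similarly for Rh via the mother's Rh distribution: P(Rh+) = 1.
Independent loci: 1/8 × 1 = 1/8.

1/8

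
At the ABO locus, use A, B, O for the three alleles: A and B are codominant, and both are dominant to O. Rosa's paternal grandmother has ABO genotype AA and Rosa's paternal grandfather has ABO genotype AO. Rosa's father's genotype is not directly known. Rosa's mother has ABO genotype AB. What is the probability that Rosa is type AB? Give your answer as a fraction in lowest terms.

Rosa's father's ABO genotype from AA × AO: 1/2 AA, 1/2 AO.
Crossing each possibility with the mother AB and summing P(type AB): 1/2·1/2 + 1/2·1/4 = 3/8.

3/8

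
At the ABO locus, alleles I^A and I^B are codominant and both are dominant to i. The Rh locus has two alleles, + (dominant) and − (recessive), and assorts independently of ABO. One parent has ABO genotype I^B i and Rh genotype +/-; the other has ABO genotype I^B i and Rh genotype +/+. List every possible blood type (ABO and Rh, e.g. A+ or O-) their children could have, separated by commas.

Gametes from I^B i × I^B i give offspring ABO genotypes I^B I^B, I^B i, i i, i.e. phenotypes O, B.
Rh cross +/- × +/+ → phenotypes Rh+.
Combining independently: O+, B+.

O+, B+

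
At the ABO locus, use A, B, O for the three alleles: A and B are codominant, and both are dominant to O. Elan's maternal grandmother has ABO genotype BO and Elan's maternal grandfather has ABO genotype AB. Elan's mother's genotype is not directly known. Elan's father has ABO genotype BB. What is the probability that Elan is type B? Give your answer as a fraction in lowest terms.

3/4

Elan's mother's ABO genotype from BO × AB: 1/4 AB, 1/4 AO, 1/4 BB, 1/4 BO.
Crossing each possibility with the father BB and summing P(type B): 1/4·1/2 + 1/4·1/2 + 1/4·1 + 1/4·1 = 3/4.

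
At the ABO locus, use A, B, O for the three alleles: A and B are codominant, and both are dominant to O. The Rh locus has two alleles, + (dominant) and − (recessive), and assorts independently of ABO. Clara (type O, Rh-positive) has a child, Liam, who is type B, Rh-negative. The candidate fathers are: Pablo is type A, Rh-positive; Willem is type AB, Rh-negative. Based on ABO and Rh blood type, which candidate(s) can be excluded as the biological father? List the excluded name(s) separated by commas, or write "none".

Pablo

A candidate is excluded only if no genotype consistent with his phenotype could produce a type B, Rh-negative child with a type O, Rh-positive mother.
Pablo (type A, Rh+): no genotype consistent with that phenotype can produce a type-B Rh- child with a type-O mother.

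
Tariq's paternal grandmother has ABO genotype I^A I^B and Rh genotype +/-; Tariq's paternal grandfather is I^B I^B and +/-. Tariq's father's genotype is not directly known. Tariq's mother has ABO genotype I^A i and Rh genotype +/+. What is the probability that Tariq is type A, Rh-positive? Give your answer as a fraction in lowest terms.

Tariq's father's ABO genotype from I^A I^B × I^B I^B: 1/2 I^A I^B, 1/2 I^B I^B.
Crossing each possibility with the mother I^A i and summing P(type A): 1/2·1/2 + 1/2·0 = 1/4.
Similarly for Rh via the father's Rh distribution: P(Rh+) = 1.
Independent loci: 1/4 × 1 = 1/4.

1/4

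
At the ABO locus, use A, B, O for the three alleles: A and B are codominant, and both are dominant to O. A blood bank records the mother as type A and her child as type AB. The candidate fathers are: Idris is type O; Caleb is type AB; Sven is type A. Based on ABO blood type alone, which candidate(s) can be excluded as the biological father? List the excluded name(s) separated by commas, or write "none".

Idris, Sven

A candidate is excluded only if no genotype consistent with his phenotype could produce a type AB child with a type A mother.
Idris (type O): no genotype consistent with that phenotype can produce a type-AB child with a type-A mother.
Sven (type A): no genotype consistent with that phenotype can produce a type-AB child with a type-A mother.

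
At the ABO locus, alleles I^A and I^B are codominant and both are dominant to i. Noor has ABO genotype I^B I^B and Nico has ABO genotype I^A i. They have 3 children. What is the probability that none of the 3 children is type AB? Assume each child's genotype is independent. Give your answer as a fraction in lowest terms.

1/8

ABO cross I^B I^B × I^A i → 1/2 B, 1/2 AB.
So P(type AB) = 1/2 per child.
P(not type AB) = 1/2 for one child; (1/2)^3 = 1/8.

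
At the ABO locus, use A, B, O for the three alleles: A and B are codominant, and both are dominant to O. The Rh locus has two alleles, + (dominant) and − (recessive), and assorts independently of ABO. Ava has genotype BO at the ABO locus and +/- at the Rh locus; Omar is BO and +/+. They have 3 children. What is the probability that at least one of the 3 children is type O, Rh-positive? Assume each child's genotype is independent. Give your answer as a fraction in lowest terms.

ABO cross BO × BO → 1/4 O, 3/4 B.
Rh cross +/- × +/+ → 1 Rh+; so P(type O, Rh-positive) = 1/4 × 1 = 1/4 per child.
P(none) = (3/4)^3 = 27/64; P(at least one) = 1 − 27/64 = 37/64.

37/64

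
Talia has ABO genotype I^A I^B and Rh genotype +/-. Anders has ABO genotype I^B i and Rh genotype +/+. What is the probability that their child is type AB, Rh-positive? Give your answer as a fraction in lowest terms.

ABO cross I^A I^B × I^B i → offspring phenotypes: 1/4 A, 1/2 B, 1/4 AB.
Rh cross +/- × +/+ → 1 Rh+.
Independent loci: P(type AB, Rh-positive) = 1/4 × 1 = 1/4.

1/4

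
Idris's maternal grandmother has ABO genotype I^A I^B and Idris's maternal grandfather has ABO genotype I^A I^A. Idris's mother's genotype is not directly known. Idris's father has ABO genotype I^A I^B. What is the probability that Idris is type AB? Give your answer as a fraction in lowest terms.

Idris's mother's ABO genotype from I^A I^B × I^A I^A: 1/2 I^A I^A, 1/2 I^A I^B.
Crossing each possibility with the father I^A I^B and summing P(type AB): 1/2·1/2 + 1/2·1/2 = 1/2.

1/2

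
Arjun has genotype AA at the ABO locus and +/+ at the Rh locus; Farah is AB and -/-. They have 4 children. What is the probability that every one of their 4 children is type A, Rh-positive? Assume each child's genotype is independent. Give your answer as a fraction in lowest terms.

1/16

ABO cross AA × AB → 1/2 A, 1/2 AB.
Rh cross +/+ × -/- → 1 Rh+; so P(type A, Rh-positive) = 1/2 × 1 = 1/2 per child.
All 4 independent: (1/2)^4 = 1/16.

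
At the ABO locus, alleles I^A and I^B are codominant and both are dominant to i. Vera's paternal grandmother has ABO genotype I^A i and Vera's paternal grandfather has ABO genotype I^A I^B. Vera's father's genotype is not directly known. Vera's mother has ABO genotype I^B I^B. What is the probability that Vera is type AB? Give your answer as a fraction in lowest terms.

1/2

Vera's father's ABO genotype from I^A i × I^A I^B: 1/4 I^A I^A, 1/4 I^A I^B, 1/4 I^A i, 1/4 I^B i.
Crossing each possibility with the mother I^B I^B and summing P(type AB): 1/4·1 + 1/4·1/2 + 1/4·1/2 + 1/4·0 = 1/2.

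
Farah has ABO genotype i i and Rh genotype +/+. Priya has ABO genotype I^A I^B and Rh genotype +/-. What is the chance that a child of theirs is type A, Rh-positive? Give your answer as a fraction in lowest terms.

1/2

ABO cross i i × I^A I^B → offspring phenotypes: 1/2 A, 1/2 B.
Rh cross +/+ × +/- → 1 Rh+.
Independent loci: P(type A, Rh-positive) = 1/2 × 1 = 1/2.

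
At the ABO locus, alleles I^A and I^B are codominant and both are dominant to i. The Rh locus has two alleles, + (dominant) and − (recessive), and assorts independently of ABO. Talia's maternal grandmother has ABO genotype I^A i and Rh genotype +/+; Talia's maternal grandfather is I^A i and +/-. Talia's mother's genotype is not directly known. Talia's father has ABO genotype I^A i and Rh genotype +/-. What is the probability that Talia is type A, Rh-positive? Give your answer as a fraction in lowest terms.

Talia's mother's ABO genotype from I^A i × I^A i: 1/4 I^A I^A, 1/2 I^A i, 1/4 i i.
Crossing each possibility with the father I^A i and summing P(type A): 1/4·1 + 1/2·3/4 + 1/4·1/2 = 3/4.
Similarly for Rh via the mother's Rh distribution: P(Rh+) = 7/8.
Independent loci: 3/4 × 7/8 = 21/32.

21/32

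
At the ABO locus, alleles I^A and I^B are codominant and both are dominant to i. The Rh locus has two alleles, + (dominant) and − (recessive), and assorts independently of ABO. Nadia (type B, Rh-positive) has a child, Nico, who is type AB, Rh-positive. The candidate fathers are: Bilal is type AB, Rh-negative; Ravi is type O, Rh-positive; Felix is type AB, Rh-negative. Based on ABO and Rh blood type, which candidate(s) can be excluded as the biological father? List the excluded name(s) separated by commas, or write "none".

A candidate is excluded only if no genotype consistent with his phenotype could produce a type AB, Rh-positive child with a type B, Rh-positive mother.
Ravi (type O, Rh+): no genotype consistent with that phenotype can produce a type-AB Rh+ child with a type-B mother.

Ravi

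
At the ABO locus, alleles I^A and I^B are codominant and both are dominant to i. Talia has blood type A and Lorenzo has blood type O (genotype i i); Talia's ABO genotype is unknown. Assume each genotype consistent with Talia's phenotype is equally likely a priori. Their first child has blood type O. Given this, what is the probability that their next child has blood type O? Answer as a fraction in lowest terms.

1/2

Possible genotypes: Talia ∈ {I^A I^A, I^A i}; Lorenzo ∈ {i i}.
Weight each parental genotype pair by prior × P(type-O child):
  I^A i × i i: posterior weight 1; P(next child type O) = 1/2.
Weighted sum = 1/2.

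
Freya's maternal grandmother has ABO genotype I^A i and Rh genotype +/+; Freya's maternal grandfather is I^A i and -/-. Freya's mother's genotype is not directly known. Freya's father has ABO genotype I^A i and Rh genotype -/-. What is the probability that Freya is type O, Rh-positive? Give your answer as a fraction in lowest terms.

Freya's mother's ABO genotype from I^A i × I^A i: 1/4 I^A I^A, 1/2 I^A i, 1/4 i i.
Crossing each possibility with the father I^A i and summing P(type O): 1/4·0 + 1/2·1/4 + 1/4·1/2 = 1/4.
Similarly for Rh via the mother's Rh distribution: P(Rh+) = 1/2.
Independent loci: 1/4 × 1/2 = 1/8.

1/8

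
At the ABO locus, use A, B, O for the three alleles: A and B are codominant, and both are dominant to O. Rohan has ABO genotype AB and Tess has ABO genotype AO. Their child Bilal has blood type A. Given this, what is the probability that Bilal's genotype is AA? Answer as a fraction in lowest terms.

1/2

Cross AB × AO → 1/4 AA, 1/4 AB, 1/4 AO, 1/4 BO.
Type-A genotypes among offspring: AA (1/4), AO (1/4); total 1/2.
P(AA | type A) = (1/4) / (1/2) = 1/2.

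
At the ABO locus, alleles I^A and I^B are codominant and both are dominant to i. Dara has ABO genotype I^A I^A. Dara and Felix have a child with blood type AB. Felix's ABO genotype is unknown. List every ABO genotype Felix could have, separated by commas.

For each candidate genotype of Felix, check whether crossing it with I^A I^A can produce every observed child phenotype.
  I^A I^A → possible child types {A} ✗
  I^A I^B → possible child types {A, AB} ✓
  I^A i → possible child types {A} ✗
  I^B I^B → possible child types {AB} ✓
  I^B i → possible child types {A, AB} ✓
  i i → possible child types {A} ✗

I^A I^B, I^B I^B, I^B i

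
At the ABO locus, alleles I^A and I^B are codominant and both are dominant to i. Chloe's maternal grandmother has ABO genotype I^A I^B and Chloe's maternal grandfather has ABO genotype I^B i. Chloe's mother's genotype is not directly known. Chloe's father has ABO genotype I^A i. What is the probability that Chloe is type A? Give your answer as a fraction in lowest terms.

Chloe's mother's ABO genotype from I^A I^B × I^B i: 1/4 I^A I^B, 1/4 I^A i, 1/4 I^B I^B, 1/4 I^B i.
Crossing each possibility with the father I^A i and summing P(type A): 1/4·1/2 + 1/4·3/4 + 1/4·0 + 1/4·1/4 = 3/8.

3/8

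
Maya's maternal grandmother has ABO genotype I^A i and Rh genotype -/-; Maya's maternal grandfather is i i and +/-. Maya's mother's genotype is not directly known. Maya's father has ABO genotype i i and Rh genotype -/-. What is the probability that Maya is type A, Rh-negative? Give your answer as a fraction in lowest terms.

3/16

Maya's mother's ABO genotype from I^A i × i i: 1/2 I^A i, 1/2 i i.
Crossing each possibility with the father i i and summing P(type A): 1/2·1/2 + 1/2·0 = 1/4.
Similarly for Rh via the mother's Rh distribution: P(Rh-) = 3/4.
Independent loci: 1/4 × 3/4 = 3/16.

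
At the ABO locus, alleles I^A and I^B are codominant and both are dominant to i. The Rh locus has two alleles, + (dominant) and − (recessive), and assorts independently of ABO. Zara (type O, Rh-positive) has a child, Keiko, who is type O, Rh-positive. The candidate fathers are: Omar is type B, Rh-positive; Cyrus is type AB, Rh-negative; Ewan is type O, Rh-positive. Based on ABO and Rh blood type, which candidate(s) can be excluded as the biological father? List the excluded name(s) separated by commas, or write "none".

Cyrus

A candidate is excluded only if no genotype consistent with his phenotype could produce a type O, Rh-positive child with a type O, Rh-positive mother.
Cyrus (type AB, Rh-): no genotype consistent with that phenotype can produce a type-O Rh+ child with a type-O mother.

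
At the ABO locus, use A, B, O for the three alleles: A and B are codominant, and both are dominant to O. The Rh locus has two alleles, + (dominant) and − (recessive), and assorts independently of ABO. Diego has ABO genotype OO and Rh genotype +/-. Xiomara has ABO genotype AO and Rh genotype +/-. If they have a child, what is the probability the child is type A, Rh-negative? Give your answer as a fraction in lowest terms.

1/8

ABO cross OO × AO → offspring phenotypes: 1/2 O, 1/2 A.
Rh cross +/- × +/- → 3/4 Rh+, 1/4 Rh-.
Independent loci: P(type A, Rh-negative) = 1/2 × 1/4 = 1/8.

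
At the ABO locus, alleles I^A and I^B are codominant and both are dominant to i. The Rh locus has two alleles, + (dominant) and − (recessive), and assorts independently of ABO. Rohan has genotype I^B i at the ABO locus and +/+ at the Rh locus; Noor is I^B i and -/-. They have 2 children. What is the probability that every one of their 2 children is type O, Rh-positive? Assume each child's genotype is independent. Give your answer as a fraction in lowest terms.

1/16

ABO cross I^B i × I^B i → 1/4 O, 3/4 B.
Rh cross +/+ × -/- → 1 Rh+; so P(type O, Rh-positive) = 1/4 × 1 = 1/4 per child.
All 2 independent: (1/4)^2 = 1/16.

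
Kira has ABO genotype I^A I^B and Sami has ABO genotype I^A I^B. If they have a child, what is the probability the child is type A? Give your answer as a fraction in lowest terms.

1/4

ABO cross I^A I^B × I^A I^B → offspring phenotypes: 1/4 A, 1/4 B, 1/2 AB.
So P(type A) = 1/4.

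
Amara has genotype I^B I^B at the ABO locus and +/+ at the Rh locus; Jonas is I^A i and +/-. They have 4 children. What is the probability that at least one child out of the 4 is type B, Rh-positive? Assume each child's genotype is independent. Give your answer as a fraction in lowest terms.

15/16

ABO cross I^B I^B × I^A i → 1/2 B, 1/2 AB.
Rh cross +/+ × +/- → 1 Rh+; so P(type B, Rh-positive) = 1/2 × 1 = 1/2 per child.
P(none) = (1/2)^4 = 1/16; P(at least one) = 1 − 1/16 = 15/16.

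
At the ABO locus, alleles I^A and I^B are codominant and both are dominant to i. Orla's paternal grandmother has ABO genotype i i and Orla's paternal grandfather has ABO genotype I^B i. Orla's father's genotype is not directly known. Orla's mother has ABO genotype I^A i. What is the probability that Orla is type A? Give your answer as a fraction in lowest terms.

3/8

Orla's father's ABO genotype from i i × I^B i: 1/2 I^B i, 1/2 i i.
Crossing each possibility with the mother I^A i and summing P(type A): 1/2·1/4 + 1/2·1/2 = 3/8.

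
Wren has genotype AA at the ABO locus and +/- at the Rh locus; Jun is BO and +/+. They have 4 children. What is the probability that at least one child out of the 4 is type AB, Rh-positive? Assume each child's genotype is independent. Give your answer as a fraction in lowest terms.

ABO cross AA × BO → 1/2 A, 1/2 AB.
Rh cross +/- × +/+ → 1 Rh+; so P(type AB, Rh-positive) = 1/2 × 1 = 1/2 per child.
P(none) = (1/2)^4 = 1/16; P(at least one) = 1 − 1/16 = 15/16.

15/16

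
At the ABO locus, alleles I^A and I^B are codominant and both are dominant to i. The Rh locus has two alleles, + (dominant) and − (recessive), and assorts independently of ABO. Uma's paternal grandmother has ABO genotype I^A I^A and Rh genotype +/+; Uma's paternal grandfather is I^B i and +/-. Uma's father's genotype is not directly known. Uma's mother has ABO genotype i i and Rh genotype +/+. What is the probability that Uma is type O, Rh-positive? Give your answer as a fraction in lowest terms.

1/4

Uma's father's ABO genotype from I^A I^A × I^B i: 1/2 I^A I^B, 1/2 I^A i.
Crossing each possibility with the mother i i and summing P(type O): 1/2·0 + 1/2·1/2 = 1/4.
Similarly for Rh via the father's Rh distribution: P(Rh+) = 1.
Independent loci: 1/4 × 1 = 1/4.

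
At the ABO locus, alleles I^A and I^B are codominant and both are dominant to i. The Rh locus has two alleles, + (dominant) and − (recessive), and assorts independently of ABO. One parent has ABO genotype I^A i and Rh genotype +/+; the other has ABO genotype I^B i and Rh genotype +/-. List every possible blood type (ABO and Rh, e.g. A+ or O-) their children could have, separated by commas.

Gametes from I^A i × I^B i give offspring ABO genotypes I^A I^B, I^A i, I^B i, i i, i.e. phenotypes O, A, B, AB.
Rh cross +/+ × +/- → phenotypes Rh+.
Combining independently: O+, A+, B+, AB+.

O+, A+, B+, AB+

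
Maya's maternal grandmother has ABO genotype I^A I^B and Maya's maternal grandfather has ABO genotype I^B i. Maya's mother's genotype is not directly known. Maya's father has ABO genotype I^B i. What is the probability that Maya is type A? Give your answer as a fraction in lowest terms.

Maya's mother's ABO genotype from I^A I^B × I^B i: 1/4 I^A I^B, 1/4 I^A i, 1/4 I^B I^B, 1/4 I^B i.
Crossing each possibility with the father I^B i and summing P(type A): 1/4·1/4 + 1/4·1/4 + 1/4·0 + 1/4·0 = 1/8.

1/8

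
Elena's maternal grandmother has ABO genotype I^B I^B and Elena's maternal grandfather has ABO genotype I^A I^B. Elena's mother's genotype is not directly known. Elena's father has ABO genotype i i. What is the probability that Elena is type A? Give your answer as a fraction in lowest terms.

1/4

Elena's mother's ABO genotype from I^B I^B × I^A I^B: 1/2 I^A I^B, 1/2 I^B I^B.
Crossing each possibility with the father i i and summing P(type A): 1/2·1/2 + 1/2·0 = 1/4.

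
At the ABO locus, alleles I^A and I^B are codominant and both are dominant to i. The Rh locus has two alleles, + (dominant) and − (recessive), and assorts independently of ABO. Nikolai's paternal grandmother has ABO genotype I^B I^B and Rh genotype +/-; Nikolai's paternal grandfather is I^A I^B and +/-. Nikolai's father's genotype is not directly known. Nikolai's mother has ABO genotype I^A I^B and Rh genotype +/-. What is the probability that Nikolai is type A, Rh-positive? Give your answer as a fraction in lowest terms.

3/32

Nikolai's father's ABO genotype from I^B I^B × I^A I^B: 1/2 I^A I^B, 1/2 I^B I^B.
Crossing each possibility with the mother I^A I^B and summing P(type A): 1/2·1/4 + 1/2·0 = 1/8.
Similarly for Rh via the father's Rh distribution: P(Rh+) = 3/4.
Independent loci: 1/8 × 3/4 = 3/32.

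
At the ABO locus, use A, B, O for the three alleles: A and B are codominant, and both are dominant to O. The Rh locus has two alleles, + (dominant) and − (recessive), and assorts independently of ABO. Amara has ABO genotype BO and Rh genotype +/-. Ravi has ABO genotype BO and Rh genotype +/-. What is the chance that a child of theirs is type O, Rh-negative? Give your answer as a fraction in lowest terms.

1/16

ABO cross BO × BO → offspring phenotypes: 1/4 O, 3/4 B.
Rh cross +/- × +/- → 3/4 Rh+, 1/4 Rh-.
Independent loci: P(type O, Rh-negative) = 1/4 × 1/4 = 1/16.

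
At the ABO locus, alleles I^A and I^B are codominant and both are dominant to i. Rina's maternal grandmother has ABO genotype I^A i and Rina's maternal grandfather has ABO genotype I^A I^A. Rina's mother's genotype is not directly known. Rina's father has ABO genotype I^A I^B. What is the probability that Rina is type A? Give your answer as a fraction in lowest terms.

1/2

Rina's mother's ABO genotype from I^A i × I^A I^A: 1/2 I^A I^A, 1/2 I^A i.
Crossing each possibility with the father I^A I^B and summing P(type A): 1/2·1/2 + 1/2·1/2 = 1/2.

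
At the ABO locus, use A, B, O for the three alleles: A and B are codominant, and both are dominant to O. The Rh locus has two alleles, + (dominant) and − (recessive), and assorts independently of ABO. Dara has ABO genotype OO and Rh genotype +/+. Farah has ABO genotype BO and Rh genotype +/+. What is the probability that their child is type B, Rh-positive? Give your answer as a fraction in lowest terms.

1/2

ABO cross OO × BO → offspring phenotypes: 1/2 O, 1/2 B.
Rh cross +/+ × +/+ → 1 Rh+.
Independent loci: P(type B, Rh-positive) = 1/2 × 1 = 1/2.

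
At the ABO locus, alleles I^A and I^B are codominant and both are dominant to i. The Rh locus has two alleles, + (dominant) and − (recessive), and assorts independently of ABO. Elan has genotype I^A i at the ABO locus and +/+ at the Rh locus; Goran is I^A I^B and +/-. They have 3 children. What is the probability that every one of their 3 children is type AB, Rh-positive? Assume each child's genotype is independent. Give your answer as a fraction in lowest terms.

1/64

ABO cross I^A i × I^A I^B → 1/2 A, 1/4 B, 1/4 AB.
Rh cross +/+ × +/- → 1 Rh+; so P(type AB, Rh-positive) = 1/4 × 1 = 1/4 per child.
All 3 independent: (1/4)^3 = 1/64.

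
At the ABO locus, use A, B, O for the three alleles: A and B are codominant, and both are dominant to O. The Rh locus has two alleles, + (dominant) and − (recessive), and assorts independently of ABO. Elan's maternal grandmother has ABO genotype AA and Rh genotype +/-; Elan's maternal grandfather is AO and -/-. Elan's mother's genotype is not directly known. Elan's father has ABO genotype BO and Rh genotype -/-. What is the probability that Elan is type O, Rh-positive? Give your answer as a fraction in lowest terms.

1/32

Elan's mother's ABO genotype from AA × AO: 1/2 AA, 1/2 AO.
Crossing each possibility with the father BO and summing P(type O): 1/2·0 + 1/2·1/4 = 1/8.
Similarly for Rh via the mother's Rh distribution: P(Rh+) = 1/4.
Independent loci: 1/8 × 1/4 = 1/32.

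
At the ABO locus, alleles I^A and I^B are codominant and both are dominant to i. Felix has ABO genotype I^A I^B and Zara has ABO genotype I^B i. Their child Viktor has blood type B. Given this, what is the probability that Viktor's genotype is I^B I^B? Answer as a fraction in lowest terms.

1/2

Cross I^A I^B × I^B i → 1/4 I^A I^B, 1/4 I^A i, 1/4 I^B I^B, 1/4 I^B i.
Type-B genotypes among offspring: I^B I^B (1/4), I^B i (1/4); total 1/2.
P(I^B I^B | type B) = (1/4) / (1/2) = 1/2.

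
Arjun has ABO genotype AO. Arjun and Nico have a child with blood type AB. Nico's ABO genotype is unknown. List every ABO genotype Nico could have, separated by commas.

For each candidate genotype of Nico, check whether crossing it with AO can produce every observed child phenotype.
  AA → possible child types {A} ✗
  AB → possible child types {A, B, AB} ✓
  AO → possible child types {O, A} ✗
  BB → possible child types {B, AB} ✓
  BO → possible child types {O, A, B, AB} ✓
  OO → possible child types {O, A} ✗

AB, BB, BO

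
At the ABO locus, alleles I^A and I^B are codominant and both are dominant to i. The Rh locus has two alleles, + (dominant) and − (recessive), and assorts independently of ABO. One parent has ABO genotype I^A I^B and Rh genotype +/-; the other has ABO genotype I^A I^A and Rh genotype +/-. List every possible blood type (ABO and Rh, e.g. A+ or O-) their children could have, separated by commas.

A+, A-, AB+, AB-

Gametes from I^A I^B × I^A I^A give offspring ABO genotypes I^A I^A, I^A I^B, i.e. phenotypes A, AB.
Rh cross +/- × +/- → phenotypes Rh+, Rh-.
Combining independently: A+, A-, AB+, AB-.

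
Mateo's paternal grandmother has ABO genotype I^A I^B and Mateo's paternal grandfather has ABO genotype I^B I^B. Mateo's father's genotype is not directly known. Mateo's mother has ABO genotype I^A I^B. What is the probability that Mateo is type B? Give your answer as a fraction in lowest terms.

Mateo's father's ABO genotype from I^A I^B × I^B I^B: 1/2 I^A I^B, 1/2 I^B I^B.
Crossing each possibility with the mother I^A I^B and summing P(type B): 1/2·1/4 + 1/2·1/2 = 3/8.

3/8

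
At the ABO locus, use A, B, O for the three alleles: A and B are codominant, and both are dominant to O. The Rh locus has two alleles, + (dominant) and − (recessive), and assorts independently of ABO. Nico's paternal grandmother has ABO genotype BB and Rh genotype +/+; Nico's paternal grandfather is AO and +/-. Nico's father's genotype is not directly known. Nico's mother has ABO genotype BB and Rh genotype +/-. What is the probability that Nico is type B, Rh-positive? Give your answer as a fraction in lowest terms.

Nico's father's ABO genotype from BB × AO: 1/2 AB, 1/2 BO.
Crossing each possibility with the mother BB and summing P(type B): 1/2·1/2 + 1/2·1 = 3/4.
Similarly for Rh via the father's Rh distribution: P(Rh+) = 7/8.
Independent loci: 3/4 × 7/8 = 21/32.

21/32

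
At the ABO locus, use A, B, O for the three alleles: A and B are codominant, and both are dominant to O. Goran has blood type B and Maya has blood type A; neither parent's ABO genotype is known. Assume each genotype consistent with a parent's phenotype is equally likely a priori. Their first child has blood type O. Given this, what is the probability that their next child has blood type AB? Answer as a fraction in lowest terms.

1/4

Possible genotypes: Goran ∈ {BB, BO}; Maya ∈ {AA, AO}.
Weight each parental genotype pair by prior × P(type-O child):
  BO × AO: posterior weight 1; P(next child type AB) = 1/4.
Weighted sum = 1/4.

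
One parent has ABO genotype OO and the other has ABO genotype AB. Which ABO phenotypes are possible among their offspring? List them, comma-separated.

Gametes from OO × AB give offspring ABO genotypes AO, BO, i.e. phenotypes A, B.

A, B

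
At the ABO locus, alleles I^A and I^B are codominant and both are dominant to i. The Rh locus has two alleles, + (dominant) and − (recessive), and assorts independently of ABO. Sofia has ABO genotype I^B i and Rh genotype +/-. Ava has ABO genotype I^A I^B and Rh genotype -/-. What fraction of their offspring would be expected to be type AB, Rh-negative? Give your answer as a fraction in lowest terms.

1/8

ABO cross I^B i × I^A I^B → offspring phenotypes: 1/4 A, 1/2 B, 1/4 AB.
Rh cross +/- × -/- → 1/2 Rh+, 1/2 Rh-.
Independent loci: P(type AB, Rh-negative) = 1/4 × 1/2 = 1/8.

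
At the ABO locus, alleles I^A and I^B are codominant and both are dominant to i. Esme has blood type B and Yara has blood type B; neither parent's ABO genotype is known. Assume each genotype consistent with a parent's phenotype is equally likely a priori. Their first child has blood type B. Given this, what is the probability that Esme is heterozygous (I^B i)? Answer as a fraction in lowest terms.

Possible genotypes: Esme ∈ {I^B I^B, I^B i}; Yara ∈ {I^B I^B, I^B i}.
Weight each parental genotype pair by prior × P(type-B child):
  I^B I^B × I^B I^B: posterior weight 4/15.
  I^B I^B × I^B i: posterior weight 4/15.
  I^B i × I^B I^B: posterior weight 4/15.
  I^B i × I^B i: posterior weight 1/5.
Sum the posterior weight over pairs where Esme is I^B i: 7/15.

7/15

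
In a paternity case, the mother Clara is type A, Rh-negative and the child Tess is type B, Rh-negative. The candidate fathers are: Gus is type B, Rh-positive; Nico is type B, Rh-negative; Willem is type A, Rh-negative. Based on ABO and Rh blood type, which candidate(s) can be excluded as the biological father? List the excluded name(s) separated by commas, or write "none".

A candidate is excluded only if no genotype consistent with his phenotype could produce a type B, Rh-negative child with a type A, Rh-negative mother.
Willem (type A, Rh-): no genotype consistent with that phenotype can produce a type-B Rh- child with a type-A mother.

Willem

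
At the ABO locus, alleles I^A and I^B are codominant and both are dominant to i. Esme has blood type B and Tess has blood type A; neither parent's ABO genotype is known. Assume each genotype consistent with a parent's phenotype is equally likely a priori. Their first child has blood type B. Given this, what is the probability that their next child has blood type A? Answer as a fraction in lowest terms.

Possible genotypes: Esme ∈ {I^B I^B, I^B i}; Tess ∈ {I^A I^A, I^A i}.
Weight each parental genotype pair by prior × P(type-B child):
  I^B I^B × I^A i: posterior weight 2/3; P(next child type A) = 0.
  I^B i × I^A i: posterior weight 1/3; P(next child type A) = 1/4.
Weighted sum = 1/12.

1/12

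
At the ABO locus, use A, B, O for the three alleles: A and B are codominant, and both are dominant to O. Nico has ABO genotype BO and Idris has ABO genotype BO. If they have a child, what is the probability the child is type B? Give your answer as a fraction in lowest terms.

3/4

ABO cross BO × BO → offspring phenotypes: 1/4 O, 3/4 B.
So P(type B) = 3/4.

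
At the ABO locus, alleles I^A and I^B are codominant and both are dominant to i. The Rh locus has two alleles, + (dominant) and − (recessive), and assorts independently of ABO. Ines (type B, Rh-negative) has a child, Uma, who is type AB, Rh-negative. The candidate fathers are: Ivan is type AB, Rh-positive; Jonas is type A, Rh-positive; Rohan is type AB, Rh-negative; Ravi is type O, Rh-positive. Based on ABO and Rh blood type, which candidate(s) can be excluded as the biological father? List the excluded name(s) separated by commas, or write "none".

Ravi

A candidate is excluded only if no genotype consistent with his phenotype could produce a type AB, Rh-negative child with a type B, Rh-negative mother.
Ravi (type O, Rh+): no genotype consistent with that phenotype can produce a type-AB Rh- child with a type-B mother.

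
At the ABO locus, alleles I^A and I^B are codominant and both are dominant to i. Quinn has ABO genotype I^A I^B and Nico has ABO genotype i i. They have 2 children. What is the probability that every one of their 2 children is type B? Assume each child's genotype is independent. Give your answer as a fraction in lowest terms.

ABO cross I^A I^B × i i → 1/2 A, 1/2 B.
So P(type B) = 1/2 per child.
All 2 independent: (1/2)^2 = 1/4.

1/4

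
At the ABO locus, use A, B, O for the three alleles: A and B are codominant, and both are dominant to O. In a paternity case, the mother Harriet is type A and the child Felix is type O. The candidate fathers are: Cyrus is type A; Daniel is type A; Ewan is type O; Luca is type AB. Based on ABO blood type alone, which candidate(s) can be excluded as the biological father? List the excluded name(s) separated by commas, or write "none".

Luca

A candidate is excluded only if no genotype consistent with his phenotype could produce a type O child with a type A mother.
Luca (type AB): no genotype consistent with that phenotype can produce a type-O child with a type-A mother.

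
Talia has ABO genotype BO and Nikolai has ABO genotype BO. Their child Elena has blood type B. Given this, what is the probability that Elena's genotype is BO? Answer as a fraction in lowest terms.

Cross BO × BO → 1/4 BB, 1/2 BO, 1/4 OO.
Type-B genotypes among offspring: BB (1/4), BO (1/2); total 3/4.
P(BO | type B) = (1/2) / (3/4) = 2/3.

2/3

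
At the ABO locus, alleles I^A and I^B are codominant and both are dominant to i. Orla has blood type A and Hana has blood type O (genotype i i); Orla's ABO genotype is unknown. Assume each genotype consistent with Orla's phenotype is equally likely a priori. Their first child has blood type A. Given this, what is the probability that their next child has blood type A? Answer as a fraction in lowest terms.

5/6

Possible genotypes: Orla ∈ {I^A I^A, I^A i}; Hana ∈ {i i}.
Weight each parental genotype pair by prior × P(type-A child):
  I^A I^A × i i: posterior weight 2/3; P(next child type A) = 1.
  I^A i × i i: posterior weight 1/3; P(next child type A) = 1/2.
Weighted sum = 5/6.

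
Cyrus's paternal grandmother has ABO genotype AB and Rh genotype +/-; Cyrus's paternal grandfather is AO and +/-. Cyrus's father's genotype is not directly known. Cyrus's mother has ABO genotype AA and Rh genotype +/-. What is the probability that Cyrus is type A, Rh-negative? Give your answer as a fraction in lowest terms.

Cyrus's father's ABO genotype from AB × AO: 1/4 AA, 1/4 AB, 1/4 AO, 1/4 BO.
Crossing each possibility with the mother AA and summing P(type A): 1/4·1 + 1/4·1/2 + 1/4·1 + 1/4·1/2 = 3/4.
Similarly for Rh via the father's Rh distribution: P(Rh-) = 1/4.
Independent loci: 3/4 × 1/4 = 3/16.

3/16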